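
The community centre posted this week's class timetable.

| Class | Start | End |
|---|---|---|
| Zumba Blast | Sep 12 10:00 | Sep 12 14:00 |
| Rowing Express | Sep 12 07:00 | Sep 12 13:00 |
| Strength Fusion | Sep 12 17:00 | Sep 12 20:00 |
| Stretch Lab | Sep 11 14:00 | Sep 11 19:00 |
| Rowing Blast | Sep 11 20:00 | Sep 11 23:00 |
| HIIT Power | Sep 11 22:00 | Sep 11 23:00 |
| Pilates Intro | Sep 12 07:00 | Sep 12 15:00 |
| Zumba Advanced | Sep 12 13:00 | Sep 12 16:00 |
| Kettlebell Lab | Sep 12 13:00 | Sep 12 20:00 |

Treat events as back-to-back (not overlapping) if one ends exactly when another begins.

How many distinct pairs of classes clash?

Two intervals overlap when each starts before the other ends.
Sorted by start: Stretch Lab, Rowing Blast, HIIT Power, Rowing Express, Pilates Intro, Zumba Blast, Kettlebell Lab, Zumba Advanced, Strength Fusion.
Rowing Blast starts after Stretch Lab ends, so nothing later overlaps Stretch Lab either.
HIIT Power starts before Rowing Blast ends → Rowing Blast and HIIT Power overlap.
Rowing Express starts after Rowing Blast ends, so nothing later overlaps Rowing Blast either.
Rowing Express starts after HIIT Power ends, so nothing later overlaps HIIT Power either.
Pilates Intro starts before Rowing Express ends → Rowing Express and Pilates Intro overlap.
Zumba Blast starts before Rowing Express ends → Rowing Express and Zumba Blast overlap.
Kettlebell Lab starts exactly when Rowing Express ends (back-to-back, no overlap), so nothing later overlaps Rowing Express either.
Zumba Blast starts before Pilates Intro ends → Pilates Intro and Zumba Blast overlap.
Kettlebell Lab starts before Pilates Intro ends → Pilates Intro and Kettlebell Lab overlap.
Zumba Advanced starts before Pilates Intro ends → Pilates Intro and Zumba Advanced overlap.
Strength Fusion starts after Pilates Intro ends.
Kettlebell Lab starts before Zumba Blast ends → Zumba Blast and Kettlebell Lab overlap.
Zumba Advanced starts before Zumba Blast ends → Zumba Blast and Zumba Advanced overlap.
Strength Fusion starts after Zumba Blast ends.
Zumba Advanced starts before Kettlebell Lab ends → Kettlebell Lab and Zumba Advanced overlap.
Strength Fusion starts before Kettlebell Lab ends → Kettlebell Lab and Strength Fusion overlap.
Strength Fusion starts after Zumba Advanced ends.
Overlapping pairs: HIIT Power & Rowing Blast, Kettlebell Lab & Pilates Intro, Kettlebell Lab & Strength Fusion, Kettlebell Lab & Zumba Advanced, Kettlebell Lab & Zumba Blast, Pilates Intro & Rowing Express, Pilates Intro & Zumba Advanced, Pilates Intro & Zumba Blast, Rowing Express & Zumba Blast, Zumba Advanced & Zumba Blast — 10 in total.

10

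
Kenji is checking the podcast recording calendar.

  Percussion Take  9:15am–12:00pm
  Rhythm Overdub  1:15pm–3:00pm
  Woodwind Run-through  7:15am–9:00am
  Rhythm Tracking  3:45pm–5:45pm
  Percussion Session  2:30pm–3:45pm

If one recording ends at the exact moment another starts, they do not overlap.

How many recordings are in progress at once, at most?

Sweep the timeline, counting +1 at each start and −1 at each end (ends before starts at a tie):
7:15am start Woodwind Run-through → 1
9:00am end Woodwind Run-through → 0
9:15am start Percussion Take → 1
12:00pm end Percussion Take → 0
1:15pm start Rhythm Overdub → 1
2:30pm start Percussion Session → 2
3:00pm end Rhythm Overdub → 1
3:45pm end Percussion Session → 0
3:45pm start Rhythm Tracking → 1
5:45pm end Rhythm Tracking → 0
Peak is 2, at 2:30pm (Percussion Session, Rhythm Overdub).

2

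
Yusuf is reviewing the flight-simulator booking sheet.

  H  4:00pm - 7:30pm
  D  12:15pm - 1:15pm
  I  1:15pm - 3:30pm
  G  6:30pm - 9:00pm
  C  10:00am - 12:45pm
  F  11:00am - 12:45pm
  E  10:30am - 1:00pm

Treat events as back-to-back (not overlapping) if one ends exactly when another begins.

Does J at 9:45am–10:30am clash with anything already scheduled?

C: starts 10:00am before J ends 10:30am, and ends 12:45pm after J starts 9:45am → overlap.
E: starts 10:30am at or after J ends 10:30am → clear.
F: starts 11:00am at or after J ends 10:30am → clear.
D: starts 12:15pm at or after J ends 10:30am → clear.
I: starts 1:15pm at or after J ends 10:30am → clear.
H: starts 4:00pm at or after J ends 10:30am → clear.
G: starts 6:30pm at or after J ends 10:30am → clear.
J overlaps C.

Yes — it overlaps C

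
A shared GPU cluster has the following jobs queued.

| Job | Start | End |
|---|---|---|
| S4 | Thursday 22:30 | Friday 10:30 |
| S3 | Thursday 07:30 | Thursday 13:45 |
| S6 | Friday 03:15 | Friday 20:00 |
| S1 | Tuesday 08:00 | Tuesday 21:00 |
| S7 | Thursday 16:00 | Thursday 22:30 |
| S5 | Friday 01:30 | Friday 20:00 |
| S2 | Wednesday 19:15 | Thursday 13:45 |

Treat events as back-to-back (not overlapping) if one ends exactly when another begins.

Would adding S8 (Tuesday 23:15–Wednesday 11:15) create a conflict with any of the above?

S1: ends Tuesday 21:00 at or before S8 starts Tuesday 23:15 → clear.
S2: starts Wednesday 19:15 at or after S8 ends Wednesday 11:15 → clear.
S3: starts Thursday 07:30 at or after S8 ends Wednesday 11:15 → clear.
S7: starts Thursday 16:00 at or after S8 ends Wednesday 11:15 → clear.
S4: starts Thursday 22:30 at or after S8 ends Wednesday 11:15 → clear.
S5: starts Friday 01:30 at or after S8 ends Wednesday 11:15 → clear.
S6: starts Friday 03:15 at or after S8 ends Wednesday 11:15 → clear.

No — it doesn't clash with anything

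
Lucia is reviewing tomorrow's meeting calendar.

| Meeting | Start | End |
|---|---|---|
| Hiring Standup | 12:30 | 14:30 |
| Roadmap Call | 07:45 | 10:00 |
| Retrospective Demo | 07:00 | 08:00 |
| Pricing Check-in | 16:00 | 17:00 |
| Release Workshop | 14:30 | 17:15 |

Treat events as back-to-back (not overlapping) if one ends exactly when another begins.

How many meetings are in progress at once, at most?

2

Walk through starts and ends in time order (an end at T is processed before a start at T):
07:00 start Retrospective Demo → 1
07:45 start Roadmap Call → 2
08:00 end Retrospective Demo → 1
10:00 end Roadmap Call → 0
12:30 start Hiring Standup → 1
14:30 end Hiring Standup → 0
14:30 start Release Workshop → 1
16:00 start Pricing Check-in → 2
17:00 end Pricing Check-in → 1
17:15 end Release Workshop → 0
Peak is 2, at 07:45 (Retrospective Demo, Roadmap Call).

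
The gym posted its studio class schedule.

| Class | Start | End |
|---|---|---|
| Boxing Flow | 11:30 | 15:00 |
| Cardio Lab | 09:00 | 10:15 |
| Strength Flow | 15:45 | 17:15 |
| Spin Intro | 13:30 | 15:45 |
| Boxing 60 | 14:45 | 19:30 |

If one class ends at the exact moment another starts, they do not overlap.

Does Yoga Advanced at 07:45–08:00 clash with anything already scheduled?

No — it doesn't clash with anything

Cardio Lab: starts 09:00 at or after Yoga Advanced ends 08:00 → clear.
Boxing Flow: starts 11:30 at or after Yoga Advanced ends 08:00 → clear.
Spin Intro: starts 13:30 at or after Yoga Advanced ends 08:00 → clear.
Boxing 60: starts 14:45 at or after Yoga Advanced ends 08:00 → clear.
Strength Flow: starts 15:45 at or after Yoga Advanced ends 08:00 → clear.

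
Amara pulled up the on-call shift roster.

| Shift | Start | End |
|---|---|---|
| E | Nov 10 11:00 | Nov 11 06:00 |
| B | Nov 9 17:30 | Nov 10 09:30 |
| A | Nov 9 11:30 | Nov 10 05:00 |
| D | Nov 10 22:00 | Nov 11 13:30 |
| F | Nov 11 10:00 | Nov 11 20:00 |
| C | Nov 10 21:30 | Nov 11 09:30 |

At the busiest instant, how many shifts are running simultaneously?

3

Sort all start/end points and keep a running count:
Nov 9 11:30 start A → 1
Nov 9 17:30 start B → 2
Nov 10 05:00 end A → 1
Nov 10 09:30 end B → 0
Nov 10 11:00 start E → 1
Nov 10 21:30 start C → 2
Nov 10 22:00 start D → 3
Nov 11 06:00 end E → 2
Nov 11 09:30 end C → 1
Nov 11 10:00 start F → 2
Nov 11 13:30 end D → 1
Nov 11 20:00 end F → 0
Peak is 3, at Nov 10 22:00 (C, D, E).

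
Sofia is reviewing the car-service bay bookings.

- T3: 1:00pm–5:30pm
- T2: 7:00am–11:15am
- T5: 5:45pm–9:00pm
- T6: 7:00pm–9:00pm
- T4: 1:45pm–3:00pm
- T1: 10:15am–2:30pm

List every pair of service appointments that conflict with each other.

T1 & T2, T1 & T3, T1 & T4, T3 & T4, T5 & T6

Sorted by start: T2, T1, T3, T4, T5, T6.
T1 starts before T2 ends → T2 and T1 overlap.
T3 starts after T2 ends, so nothing later overlaps T2 either.
T3 starts before T1 ends → T1 and T3 overlap.
T4 starts before T1 ends → T1 and T4 overlap.
T5 starts after T1 ends, so nothing later overlaps T1 either.
T4 starts before T3 ends → T3 and T4 overlap.
T5 starts after T3 ends, so nothing later overlaps T3 either.
T5 starts after T4 ends, so nothing later overlaps T4 either.
T6 starts before T5 ends → T5 and T6 overlap.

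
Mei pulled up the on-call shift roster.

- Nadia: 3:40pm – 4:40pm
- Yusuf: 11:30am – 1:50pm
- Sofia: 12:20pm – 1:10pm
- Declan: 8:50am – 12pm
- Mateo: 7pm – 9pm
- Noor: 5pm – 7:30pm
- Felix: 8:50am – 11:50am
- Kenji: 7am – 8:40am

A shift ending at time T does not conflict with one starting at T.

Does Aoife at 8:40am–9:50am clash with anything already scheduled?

Kenji: ends 8:40am at or before Aoife starts 8:40am → clear.
Felix: starts 8:50am before Aoife ends 9:50am, and ends 11:50am after Aoife starts 8:40am → overlap.
Declan: starts 8:50am before Aoife ends 9:50am, and ends 12pm after Aoife starts 8:40am → overlap.
Yusuf: starts 11:30am at or after Aoife ends 9:50am → clear.
Sofia: starts 12:20pm at or after Aoife ends 9:50am → clear.
Nadia: starts 3:40pm at or after Aoife ends 9:50am → clear.
Noor: starts 5pm at or after Aoife ends 9:50am → clear.
Mateo: starts 7pm at or after Aoife ends 9:50am → clear.
Aoife overlaps Felix, Declan.

Yes — it overlaps Declan, Felix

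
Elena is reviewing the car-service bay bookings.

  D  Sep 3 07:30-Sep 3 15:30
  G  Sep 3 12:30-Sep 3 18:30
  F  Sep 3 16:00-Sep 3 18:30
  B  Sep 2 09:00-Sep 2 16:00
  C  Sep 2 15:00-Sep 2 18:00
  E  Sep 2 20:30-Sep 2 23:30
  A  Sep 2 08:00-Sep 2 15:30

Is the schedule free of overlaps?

No

Two intervals overlap when each starts before the other ends.
Sorted by start: A, B, C, E, D, G, F.
B starts before A ends → A and B overlap.
That's a conflict, so the schedule is not conflict-free.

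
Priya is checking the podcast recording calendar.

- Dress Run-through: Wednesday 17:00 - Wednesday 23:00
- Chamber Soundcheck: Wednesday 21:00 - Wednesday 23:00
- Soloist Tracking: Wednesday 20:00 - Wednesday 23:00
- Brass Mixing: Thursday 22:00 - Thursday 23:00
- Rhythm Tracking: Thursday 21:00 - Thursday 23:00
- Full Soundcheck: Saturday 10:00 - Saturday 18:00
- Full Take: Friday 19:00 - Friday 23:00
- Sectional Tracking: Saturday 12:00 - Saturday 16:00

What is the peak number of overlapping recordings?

3

Walk through starts and ends in time order (an end at T is processed before a start at T):
Wednesday 17:00 start Dress Run-through → 1
Wednesday 20:00 start Soloist Tracking → 2
Wednesday 21:00 start Chamber Soundcheck → 3
Wednesday 23:00 end Chamber Soundcheck → 2
Wednesday 23:00 end Dress Run-through → 1
Wednesday 23:00 end Soloist Tracking → 0
Thursday 21:00 start Rhythm Tracking → 1
Thursday 22:00 start Brass Mixing → 2
Thursday 23:00 end Brass Mixing → 1
Thursday 23:00 end Rhythm Tracking → 0
Friday 19:00 start Full Take → 1
Friday 23:00 end Full Take → 0
Saturday 10:00 start Full Soundcheck → 1
Saturday 12:00 start Sectional Tracking → 2
Saturday 16:00 end Sectional Tracking → 1
Saturday 18:00 end Full Soundcheck → 0
Peak is 3, at Wednesday 21:00 (Chamber Soundcheck, Dress Run-through, Soloist Tracking).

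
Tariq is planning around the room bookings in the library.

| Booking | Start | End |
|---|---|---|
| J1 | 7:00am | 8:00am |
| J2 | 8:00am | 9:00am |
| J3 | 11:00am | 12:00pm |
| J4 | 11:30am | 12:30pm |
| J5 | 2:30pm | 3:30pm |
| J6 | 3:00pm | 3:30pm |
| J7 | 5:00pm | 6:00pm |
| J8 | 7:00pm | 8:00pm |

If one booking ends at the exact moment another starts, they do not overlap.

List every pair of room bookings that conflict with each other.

J3 & J4, J5 & J6

Sorted by start: J1, J2, J3, J4, J5, J6, J7, J8.
J2 starts exactly when J1 ends (back-to-back, no overlap), so J1 has no further overlaps.
J3 starts after J2 ends, so J2 has no further overlaps.
J4 starts before J3 ends → J3 and J4 overlap.
J5 starts after J3 ends, so J3 has no further overlaps.
J5 starts after J4 ends, so J4 has no further overlaps.
J6 starts before J5 ends → J5 and J6 overlap.
J7 starts after J5 ends, so J5 has no further overlaps.
J7 starts after J6 ends, so J6 has no further overlaps.
J8 starts after J7 ends.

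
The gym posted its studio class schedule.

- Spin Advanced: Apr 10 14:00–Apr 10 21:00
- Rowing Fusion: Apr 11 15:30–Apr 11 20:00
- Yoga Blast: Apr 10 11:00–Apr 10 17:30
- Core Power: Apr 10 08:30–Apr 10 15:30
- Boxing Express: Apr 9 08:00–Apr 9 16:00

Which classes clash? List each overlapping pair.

Two intervals overlap when each starts before the other ends.
Sorted by start: Boxing Express, Core Power, Yoga Blast, Spin Advanced, Rowing Fusion.
Core Power starts after Boxing Express ends, so Boxing Express has no further overlaps.
Yoga Blast starts before Core Power ends → Core Power and Yoga Blast overlap.
Spin Advanced starts before Core Power ends → Core Power and Spin Advanced overlap.
Rowing Fusion starts after Core Power ends.
Spin Advanced starts before Yoga Blast ends → Yoga Blast and Spin Advanced overlap.
Rowing Fusion starts after Yoga Blast ends.
Rowing Fusion starts after Spin Advanced ends.

Core Power & Spin Advanced, Core Power & Yoga Blast, Spin Advanced & Yoga Blast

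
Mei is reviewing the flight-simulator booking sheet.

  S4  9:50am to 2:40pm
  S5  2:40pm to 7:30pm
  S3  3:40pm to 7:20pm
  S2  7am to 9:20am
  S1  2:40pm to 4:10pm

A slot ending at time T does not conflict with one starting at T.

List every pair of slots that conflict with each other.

S1 & S3, S1 & S5, S3 & S5

Sorted by start: S2, S4, S1, S5, S3.
S4 starts after S2 ends, so nothing later overlaps S2 either.
S1 starts exactly when S4 ends (back-to-back, no overlap), so nothing later overlaps S4 either.
S5 starts before S1 ends → S1 and S5 overlap.
S3 starts before S1 ends → S1 and S3 overlap.
S3 starts before S5 ends → S5 and S3 overlap.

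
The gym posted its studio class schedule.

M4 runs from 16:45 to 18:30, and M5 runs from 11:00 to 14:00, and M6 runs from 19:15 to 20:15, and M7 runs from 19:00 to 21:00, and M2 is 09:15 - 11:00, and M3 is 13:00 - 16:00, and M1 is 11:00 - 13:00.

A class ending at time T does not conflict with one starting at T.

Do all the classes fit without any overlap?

No

Sorted by start: M2, M1, M5, M3, M4, M7, M6.
M1 starts exactly when M2 ends (back-to-back, no overlap), so nothing later overlaps M2 either.
M5 starts before M1 ends → M1 and M5 overlap.
That's a conflict, so the schedule is not conflict-free.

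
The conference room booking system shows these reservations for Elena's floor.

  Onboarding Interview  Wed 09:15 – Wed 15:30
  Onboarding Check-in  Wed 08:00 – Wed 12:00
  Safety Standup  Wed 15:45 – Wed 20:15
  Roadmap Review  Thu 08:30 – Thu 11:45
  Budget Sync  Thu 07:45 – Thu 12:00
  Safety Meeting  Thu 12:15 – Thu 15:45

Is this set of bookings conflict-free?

No

Two intervals overlap when each starts before the other ends.
Sorted by start: Onboarding Check-in, Onboarding Interview, Safety Standup, Budget Sync, Roadmap Review, Safety Meeting.
Onboarding Interview starts before Onboarding Check-in ends → Onboarding Check-in and Onboarding Interview overlap.
That's a conflict, so the schedule is not conflict-free.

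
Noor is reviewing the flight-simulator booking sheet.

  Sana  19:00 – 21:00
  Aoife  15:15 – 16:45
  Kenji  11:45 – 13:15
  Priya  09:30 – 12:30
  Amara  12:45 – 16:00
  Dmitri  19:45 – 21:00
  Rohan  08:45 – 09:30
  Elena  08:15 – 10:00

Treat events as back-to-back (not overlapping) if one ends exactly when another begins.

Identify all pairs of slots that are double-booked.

Amara & Aoife, Amara & Kenji, Dmitri & Sana, Elena & Priya, Elena & Rohan, Kenji & Priya

Two intervals overlap when each starts before the other ends.
Sorted by start: Elena, Rohan, Priya, Kenji, Amara, Aoife, Sana, Dmitri.
Rohan starts before Elena ends → Elena and Rohan overlap.
Priya starts before Elena ends → Elena and Priya overlap.
Kenji starts after Elena ends, so nothing later overlaps Elena either.
Priya starts exactly when Rohan ends (back-to-back, no overlap), so nothing later overlaps Rohan either.
Kenji starts before Priya ends → Priya and Kenji overlap.
Amara starts after Priya ends, so nothing later overlaps Priya either.
Amara starts before Kenji ends → Kenji and Amara overlap.
Aoife starts after Kenji ends, so nothing later overlaps Kenji either.
Aoife starts before Amara ends → Amara and Aoife overlap.
Sana starts after Amara ends, so nothing later overlaps Amara either.
Sana starts after Aoife ends, so nothing later overlaps Aoife either.
Dmitri starts before Sana ends → Sana and Dmitri overlap.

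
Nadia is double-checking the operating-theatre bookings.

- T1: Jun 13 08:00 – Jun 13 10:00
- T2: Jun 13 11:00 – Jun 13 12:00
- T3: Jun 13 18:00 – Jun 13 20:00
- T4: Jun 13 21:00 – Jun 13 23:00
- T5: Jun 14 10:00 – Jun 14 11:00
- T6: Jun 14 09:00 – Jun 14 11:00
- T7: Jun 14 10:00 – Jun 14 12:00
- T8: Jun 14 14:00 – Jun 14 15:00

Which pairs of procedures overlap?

Sorted by start: T1, T2, T3, T4, T6, T5, T7, T8.
T2 starts after T1 ends, so nothing later overlaps T1 either.
T3 starts after T2 ends, so nothing later overlaps T2 either.
T4 starts after T3 ends, so nothing later overlaps T3 either.
T6 starts after T4 ends, so nothing later overlaps T4 either.
T5 starts before T6 ends → T6 and T5 overlap.
T7 starts before T6 ends → T6 and T7 overlap.
T8 starts after T6 ends.
T7 starts before T5 ends → T5 and T7 overlap.
T8 starts after T5 ends.
T8 starts after T7 ends.

T5 & T6, T5 & T7, T6 & T7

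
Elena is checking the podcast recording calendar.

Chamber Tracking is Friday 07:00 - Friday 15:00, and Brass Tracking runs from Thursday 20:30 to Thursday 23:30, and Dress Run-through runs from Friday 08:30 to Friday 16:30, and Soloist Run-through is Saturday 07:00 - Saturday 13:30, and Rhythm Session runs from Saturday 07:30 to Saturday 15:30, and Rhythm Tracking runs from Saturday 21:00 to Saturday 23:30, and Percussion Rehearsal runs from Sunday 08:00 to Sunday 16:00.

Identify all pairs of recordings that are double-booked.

Chamber Tracking & Dress Run-through, Rhythm Session & Soloist Run-through

Sorted by start: Brass Tracking, Chamber Tracking, Dress Run-through, Soloist Run-through, Rhythm Session, Rhythm Tracking, Percussion Rehearsal.
Chamber Tracking starts after Brass Tracking ends, so nothing later overlaps Brass Tracking either.
Dress Run-through starts before Chamber Tracking ends → Chamber Tracking and Dress Run-through overlap.
Soloist Run-through starts after Chamber Tracking ends, so nothing later overlaps Chamber Tracking either.
Soloist Run-through starts after Dress Run-through ends, so nothing later overlaps Dress Run-through either.
Rhythm Session starts before Soloist Run-through ends → Soloist Run-through and Rhythm Session overlap.
Rhythm Tracking starts after Soloist Run-through ends, so nothing later overlaps Soloist Run-through either.
Rhythm Tracking starts after Rhythm Session ends, so nothing later overlaps Rhythm Session either.
Percussion Rehearsal starts after Rhythm Tracking ends.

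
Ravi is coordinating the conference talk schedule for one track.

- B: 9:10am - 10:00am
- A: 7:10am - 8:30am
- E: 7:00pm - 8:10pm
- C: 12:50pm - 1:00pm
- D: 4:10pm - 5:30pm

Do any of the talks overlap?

Check each pair: they overlap iff neither finishes before the other starts.
Sorted by start: A, B, C, D, E.
B starts after A ends; A is clear from here.
C starts after B ends; B is clear from here.
D starts after C ends; C is clear from here.
E starts after D ends.
Every pair is clear; the schedule has no overlaps.

No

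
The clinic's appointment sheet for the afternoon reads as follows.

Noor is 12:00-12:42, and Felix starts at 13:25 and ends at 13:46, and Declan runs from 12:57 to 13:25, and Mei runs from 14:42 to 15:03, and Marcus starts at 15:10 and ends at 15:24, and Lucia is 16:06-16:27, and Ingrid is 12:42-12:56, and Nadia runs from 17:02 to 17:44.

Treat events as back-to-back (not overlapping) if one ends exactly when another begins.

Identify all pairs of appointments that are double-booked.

none

Sorted by start: Noor, Ingrid, Declan, Felix, Mei, Marcus, Lucia, Nadia.
Ingrid starts exactly when Noor ends (back-to-back, no overlap), so Noor has no further overlaps.
Declan starts after Ingrid ends, so Ingrid has no further overlaps.
Felix starts exactly when Declan ends (back-to-back, no overlap), so Declan has no further overlaps.
Mei starts after Felix ends, so Felix has no further overlaps.
Marcus starts after Mei ends, so Mei has no further overlaps.
Lucia starts after Marcus ends, so Marcus has no further overlaps.
Nadia starts after Lucia ends.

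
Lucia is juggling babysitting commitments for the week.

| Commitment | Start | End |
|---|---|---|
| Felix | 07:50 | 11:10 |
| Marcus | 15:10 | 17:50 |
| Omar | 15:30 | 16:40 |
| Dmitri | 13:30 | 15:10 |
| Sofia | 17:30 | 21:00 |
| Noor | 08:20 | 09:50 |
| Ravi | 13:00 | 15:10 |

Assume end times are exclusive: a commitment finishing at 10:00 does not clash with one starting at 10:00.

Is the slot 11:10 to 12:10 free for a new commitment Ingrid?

Yes — the slot is free

Felix: ends 11:10 at or before Ingrid starts 11:10 → clear.
Noor: ends 09:50 at or before Ingrid starts 11:10 → clear.
Ravi: starts 13:00 at or after Ingrid ends 12:10 → clear.
Dmitri: starts 13:30 at or after Ingrid ends 12:10 → clear.
Marcus: starts 15:10 at or after Ingrid ends 12:10 → clear.
Omar: starts 15:30 at or after Ingrid ends 12:10 → clear.
Sofia: starts 17:30 at or after Ingrid ends 12:10 → clear.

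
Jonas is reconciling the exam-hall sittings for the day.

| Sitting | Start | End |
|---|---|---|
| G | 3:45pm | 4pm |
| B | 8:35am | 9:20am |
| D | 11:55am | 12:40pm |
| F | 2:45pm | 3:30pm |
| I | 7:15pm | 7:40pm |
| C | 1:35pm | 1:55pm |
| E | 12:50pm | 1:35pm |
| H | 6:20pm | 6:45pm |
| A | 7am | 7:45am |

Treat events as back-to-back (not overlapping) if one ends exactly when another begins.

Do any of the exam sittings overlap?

Two intervals overlap when each starts before the other ends.
Sorted by start: A, B, D, E, C, F, G, H, I.
B starts after A ends, so A has no further overlaps.
D starts after B ends, so B has no further overlaps.
E starts after D ends, so D has no further overlaps.
C starts exactly when E ends (back-to-back, no overlap), so E has no further overlaps.
F starts after C ends, so C has no further overlaps.
G starts after F ends, so F has no further overlaps.
H starts after G ends, so G has no further overlaps.
I starts after H ends.
Every pair is clear; the schedule has no overlaps.

No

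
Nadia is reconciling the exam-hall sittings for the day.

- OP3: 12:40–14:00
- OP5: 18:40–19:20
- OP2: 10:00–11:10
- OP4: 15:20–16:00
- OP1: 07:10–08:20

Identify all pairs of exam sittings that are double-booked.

no overlapping pairs

Sorted by start: OP1, OP2, OP3, OP4, OP5.
OP2 starts after OP1 ends — done with OP1.
OP3 starts after OP2 ends — done with OP2.
OP4 starts after OP3 ends — done with OP3.
OP5 starts after OP4 ends.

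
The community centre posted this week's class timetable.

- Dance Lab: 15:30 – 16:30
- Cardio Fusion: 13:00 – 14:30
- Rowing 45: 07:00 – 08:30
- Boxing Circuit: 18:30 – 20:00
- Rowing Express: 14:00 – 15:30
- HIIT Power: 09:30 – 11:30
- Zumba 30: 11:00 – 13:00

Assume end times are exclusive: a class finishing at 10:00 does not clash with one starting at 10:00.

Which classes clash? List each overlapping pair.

Sorted by start: Rowing 45, HIIT Power, Zumba 30, Cardio Fusion, Rowing Express, Dance Lab, Boxing Circuit.
HIIT Power starts after Rowing 45 ends, so Rowing 45 has no further overlaps.
Zumba 30 starts before HIIT Power ends → HIIT Power and Zumba 30 overlap.
Cardio Fusion starts after HIIT Power ends, so HIIT Power has no further overlaps.
Cardio Fusion starts exactly when Zumba 30 ends (back-to-back, no overlap), so Zumba 30 has no further overlaps.
Rowing Express starts before Cardio Fusion ends → Cardio Fusion and Rowing Express overlap.
Dance Lab starts after Cardio Fusion ends, so Cardio Fusion has no further overlaps.
Dance Lab starts exactly when Rowing Express ends (back-to-back, no overlap), so Rowing Express has no further overlaps.
Boxing Circuit starts after Dance Lab ends.

Cardio Fusion & Rowing Express, HIIT Power & Zumba 30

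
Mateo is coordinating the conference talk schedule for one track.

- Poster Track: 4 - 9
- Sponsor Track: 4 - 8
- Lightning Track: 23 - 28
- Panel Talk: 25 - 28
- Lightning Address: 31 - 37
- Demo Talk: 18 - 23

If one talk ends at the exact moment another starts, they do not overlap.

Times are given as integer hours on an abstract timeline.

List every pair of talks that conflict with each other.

Sorted by start: Poster Track, Sponsor Track, Demo Talk, Lightning Track, Panel Talk, Lightning Address.
Sponsor Track starts before Poster Track ends → Poster Track and Sponsor Track overlap.
Demo Talk starts after Poster Track ends, so nothing later overlaps Poster Track either.
Demo Talk starts after Sponsor Track ends, so nothing later overlaps Sponsor Track either.
Lightning Track starts exactly when Demo Talk ends (back-to-back, no overlap), so nothing later overlaps Demo Talk either.
Panel Talk starts before Lightning Track ends → Lightning Track and Panel Talk overlap.
Lightning Address starts after Lightning Track ends.
Lightning Address starts after Panel Talk ends.

Lightning Track & Panel Talk, Poster Track & Sponsor Track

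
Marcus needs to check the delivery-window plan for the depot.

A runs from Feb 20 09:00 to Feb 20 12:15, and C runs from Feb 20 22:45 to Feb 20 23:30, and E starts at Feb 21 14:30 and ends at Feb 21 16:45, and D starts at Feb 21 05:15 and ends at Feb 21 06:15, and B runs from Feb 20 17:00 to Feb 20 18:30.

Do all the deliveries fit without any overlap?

Sorted by start: A, B, C, D, E.
B starts after A ends, so A has no further overlaps.
C starts after B ends, so B has no further overlaps.
D starts after C ends, so C has no further overlaps.
E starts after D ends.
Every pair is clear; the schedule has no overlaps.

Yes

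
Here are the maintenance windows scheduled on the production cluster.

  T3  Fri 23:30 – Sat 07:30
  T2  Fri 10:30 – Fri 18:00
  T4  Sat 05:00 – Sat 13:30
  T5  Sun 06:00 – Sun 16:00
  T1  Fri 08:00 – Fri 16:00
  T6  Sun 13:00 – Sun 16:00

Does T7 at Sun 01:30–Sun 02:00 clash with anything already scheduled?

T1: ends Fri 16:00 at or before T7 starts Sun 01:30 → clear.
T2: ends Fri 18:00 at or before T7 starts Sun 01:30 → clear.
T3: ends Sat 07:30 at or before T7 starts Sun 01:30 → clear.
T4: ends Sat 13:30 at or before T7 starts Sun 01:30 → clear.
T5: starts Sun 06:00 at or after T7 ends Sun 02:00 → clear.
T6: starts Sun 13:00 at or after T7 ends Sun 02:00 → clear.

No — it doesn't clash with anything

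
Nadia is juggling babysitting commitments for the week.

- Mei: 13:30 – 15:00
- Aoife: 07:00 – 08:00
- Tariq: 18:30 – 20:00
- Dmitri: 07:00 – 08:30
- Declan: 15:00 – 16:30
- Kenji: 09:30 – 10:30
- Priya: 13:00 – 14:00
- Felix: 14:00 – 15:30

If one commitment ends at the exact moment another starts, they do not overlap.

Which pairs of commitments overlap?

Sorted by start: Aoife, Dmitri, Kenji, Priya, Mei, Felix, Declan, Tariq.
Dmitri starts before Aoife ends → Aoife and Dmitri overlap.
Kenji starts after Aoife ends, so nothing later overlaps Aoife either.
Kenji starts after Dmitri ends, so nothing later overlaps Dmitri either.
Priya starts after Kenji ends, so nothing later overlaps Kenji either.
Mei starts before Priya ends → Priya and Mei overlap.
Felix starts exactly when Priya ends (back-to-back, no overlap), so nothing later overlaps Priya either.
Felix starts before Mei ends → Mei and Felix overlap.
Declan starts exactly when Mei ends (back-to-back, no overlap), so nothing later overlaps Mei either.
Declan starts before Felix ends → Felix and Declan overlap.
Tariq starts after Felix ends.
Tariq starts after Declan ends.

Aoife & Dmitri, Declan & Felix, Felix & Mei, Mei & Priya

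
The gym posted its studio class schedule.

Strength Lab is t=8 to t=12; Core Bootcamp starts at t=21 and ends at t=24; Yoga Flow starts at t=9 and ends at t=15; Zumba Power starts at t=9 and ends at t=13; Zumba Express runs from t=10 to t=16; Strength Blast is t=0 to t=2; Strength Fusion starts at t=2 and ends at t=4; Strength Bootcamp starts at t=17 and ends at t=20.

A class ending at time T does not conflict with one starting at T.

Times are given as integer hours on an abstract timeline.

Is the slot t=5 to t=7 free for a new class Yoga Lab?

Strength Blast: ends t=2 at or before Yoga Lab starts t=5 → clear.
Strength Fusion: ends t=4 at or before Yoga Lab starts t=5 → clear.
Strength Lab: starts t=8 at or after Yoga Lab ends t=7 → clear.
Yoga Flow: starts t=9 at or after Yoga Lab ends t=7 → clear.
Zumba Power: starts t=9 at or after Yoga Lab ends t=7 → clear.
Zumba Express: starts t=10 at or after Yoga Lab ends t=7 → clear.
Strength Bootcamp: starts t=17 at or after Yoga Lab ends t=7 → clear.
Core Bootcamp: starts t=21 at or after Yoga Lab ends t=7 → clear.

Yes — the slot is free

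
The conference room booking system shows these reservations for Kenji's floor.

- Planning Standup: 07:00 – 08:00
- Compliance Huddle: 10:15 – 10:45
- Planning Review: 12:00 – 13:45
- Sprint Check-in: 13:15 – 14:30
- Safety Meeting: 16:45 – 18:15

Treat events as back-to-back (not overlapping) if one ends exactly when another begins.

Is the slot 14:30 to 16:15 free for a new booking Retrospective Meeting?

Yes — the slot is free

Planning Standup: ends 08:00 at or before Retrospective Meeting starts 14:30 → clear.
Compliance Huddle: ends 10:45 at or before Retrospective Meeting starts 14:30 → clear.
Planning Review: ends 13:45 at or before Retrospective Meeting starts 14:30 → clear.
Sprint Check-in: ends 14:30 at or before Retrospective Meeting starts 14:30 → clear.
Safety Meeting: starts 16:45 at or after Retrospective Meeting ends 16:15 → clear.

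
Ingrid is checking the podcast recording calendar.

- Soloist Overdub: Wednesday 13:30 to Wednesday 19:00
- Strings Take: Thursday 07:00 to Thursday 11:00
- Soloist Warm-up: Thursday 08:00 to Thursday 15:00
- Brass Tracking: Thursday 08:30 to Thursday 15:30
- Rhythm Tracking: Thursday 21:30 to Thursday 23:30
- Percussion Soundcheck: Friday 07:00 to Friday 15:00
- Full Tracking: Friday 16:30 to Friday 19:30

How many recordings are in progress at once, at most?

3

Sweep the timeline, counting +1 at each start and −1 at each end (ends before starts at a tie):
Wednesday 13:30 start Soloist Overdub → 1
Wednesday 19:00 end Soloist Overdub → 0
Thursday 07:00 start Strings Take → 1
Thursday 08:00 start Soloist Warm-up → 2
Thursday 08:30 start Brass Tracking → 3
Thursday 11:00 end Strings Take → 2
Thursday 15:00 end Soloist Warm-up → 1
Thursday 15:30 end Brass Tracking → 0
Thursday 21:30 start Rhythm Tracking → 1
Thursday 23:30 end Rhythm Tracking → 0
Friday 07:00 start Percussion Soundcheck → 1
Friday 15:00 end Percussion Soundcheck → 0
Friday 16:30 start Full Tracking → 1
Friday 19:30 end Full Tracking → 0
Peak is 3, at Thursday 08:30 (Brass Tracking, Soloist Warm-up, Strings Take).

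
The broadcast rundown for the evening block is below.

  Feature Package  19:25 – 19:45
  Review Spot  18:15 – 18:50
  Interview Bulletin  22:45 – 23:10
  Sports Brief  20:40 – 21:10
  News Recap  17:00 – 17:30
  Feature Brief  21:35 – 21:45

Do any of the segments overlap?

Sorted by start: News Recap, Review Spot, Feature Package, Sports Brief, Feature Brief, Interview Bulletin.
Review Spot starts after News Recap ends, so nothing later overlaps News Recap either.
Feature Package starts after Review Spot ends, so nothing later overlaps Review Spot either.
Sports Brief starts after Feature Package ends, so nothing later overlaps Feature Package either.
Feature Brief starts after Sports Brief ends, so nothing later overlaps Sports Brief either.
Interview Bulletin starts after Feature Brief ends.
Every pair is clear; the schedule has no overlaps.

No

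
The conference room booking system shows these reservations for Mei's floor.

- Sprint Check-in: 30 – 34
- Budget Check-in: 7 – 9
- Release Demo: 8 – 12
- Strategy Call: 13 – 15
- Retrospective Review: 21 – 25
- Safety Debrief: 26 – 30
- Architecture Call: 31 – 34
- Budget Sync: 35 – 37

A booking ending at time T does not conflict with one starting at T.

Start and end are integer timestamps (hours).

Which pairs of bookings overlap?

Sorted by start: Budget Check-in, Release Demo, Strategy Call, Retrospective Review, Safety Debrief, Sprint Check-in, Architecture Call, Budget Sync.
Release Demo starts before Budget Check-in ends → Budget Check-in and Release Demo overlap.
Strategy Call starts after Budget Check-in ends — done with Budget Check-in.
Strategy Call starts after Release Demo ends — done with Release Demo.
Retrospective Review starts after Strategy Call ends — done with Strategy Call.
Safety Debrief starts after Retrospective Review ends — done with Retrospective Review.
Sprint Check-in starts exactly when Safety Debrief ends (back-to-back, no overlap) — done with Safety Debrief.
Architecture Call starts before Sprint Check-in ends → Sprint Check-in and Architecture Call overlap.
Budget Sync starts after Sprint Check-in ends.
Budget Sync starts after Architecture Call ends.

Architecture Call & Sprint Check-in, Budget Check-in & Release Demo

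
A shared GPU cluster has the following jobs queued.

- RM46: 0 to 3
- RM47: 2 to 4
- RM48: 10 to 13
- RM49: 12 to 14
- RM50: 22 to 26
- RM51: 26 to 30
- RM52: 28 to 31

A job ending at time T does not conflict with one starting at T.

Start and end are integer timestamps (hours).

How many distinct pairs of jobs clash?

3

Sorted by start: RM46, RM47, RM48, RM49, RM50, RM51, RM52.
RM47 starts before RM46 ends → RM46 and RM47 overlap.
RM48 starts after RM46 ends; RM46 is clear from here.
RM48 starts after RM47 ends; RM47 is clear from here.
RM49 starts before RM48 ends → RM48 and RM49 overlap.
RM50 starts after RM48 ends; RM48 is clear from here.
RM50 starts after RM49 ends; RM49 is clear from here.
RM51 starts exactly when RM50 ends (back-to-back, no overlap); RM50 is clear from here.
RM52 starts before RM51 ends → RM51 and RM52 overlap.
Overlapping pairs: RM46 & RM47, RM48 & RM49, RM51 & RM52 — 3 in total.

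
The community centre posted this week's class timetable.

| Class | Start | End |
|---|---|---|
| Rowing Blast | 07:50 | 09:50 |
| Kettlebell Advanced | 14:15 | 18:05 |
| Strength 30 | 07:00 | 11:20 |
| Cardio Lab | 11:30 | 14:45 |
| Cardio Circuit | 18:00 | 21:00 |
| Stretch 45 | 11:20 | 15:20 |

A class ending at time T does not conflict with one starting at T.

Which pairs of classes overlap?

Cardio Circuit & Kettlebell Advanced, Cardio Lab & Kettlebell Advanced, Cardio Lab & Stretch 45, Kettlebell Advanced & Stretch 45, Rowing Blast & Strength 30

Two intervals overlap when each starts before the other ends.
Sorted by start: Strength 30, Rowing Blast, Stretch 45, Cardio Lab, Kettlebell Advanced, Cardio Circuit.
Rowing Blast starts before Strength 30 ends → Strength 30 and Rowing Blast overlap.
Stretch 45 starts exactly when Strength 30 ends (back-to-back, no overlap); Strength 30 is clear from here.
Stretch 45 starts after Rowing Blast ends; Rowing Blast is clear from here.
Cardio Lab starts before Stretch 45 ends → Stretch 45 and Cardio Lab overlap.
Kettlebell Advanced starts before Stretch 45 ends → Stretch 45 and Kettlebell Advanced overlap.
Cardio Circuit starts after Stretch 45 ends.
Kettlebell Advanced starts before Cardio Lab ends → Cardio Lab and Kettlebell Advanced overlap.
Cardio Circuit starts after Cardio Lab ends.
Cardio Circuit starts before Kettlebell Advanced ends → Kettlebell Advanced and Cardio Circuit overlap.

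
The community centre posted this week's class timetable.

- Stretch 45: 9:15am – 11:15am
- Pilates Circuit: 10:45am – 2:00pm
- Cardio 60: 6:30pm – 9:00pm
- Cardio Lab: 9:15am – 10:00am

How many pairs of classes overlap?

Sorted by start: Stretch 45, Cardio Lab, Pilates Circuit, Cardio 60.
Cardio Lab starts before Stretch 45 ends → Stretch 45 and Cardio Lab overlap.
Pilates Circuit starts before Stretch 45 ends → Stretch 45 and Pilates Circuit overlap.
Cardio 60 starts after Stretch 45 ends.
Pilates Circuit starts after Cardio Lab ends; Cardio Lab is clear from here.
Cardio 60 starts after Pilates Circuit ends.
Overlapping pairs: Cardio Lab & Stretch 45, Pilates Circuit & Stretch 45 — 2 in total.

2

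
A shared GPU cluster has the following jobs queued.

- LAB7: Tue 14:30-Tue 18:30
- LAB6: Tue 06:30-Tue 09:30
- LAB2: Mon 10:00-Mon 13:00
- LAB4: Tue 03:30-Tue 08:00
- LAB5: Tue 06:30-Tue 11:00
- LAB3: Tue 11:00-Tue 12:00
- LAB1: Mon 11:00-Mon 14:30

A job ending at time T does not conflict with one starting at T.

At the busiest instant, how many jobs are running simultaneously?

3

Walk through starts and ends in time order (an end at T is processed before a start at T):
Mon 10:00 start LAB2 → 1
Mon 11:00 start LAB1 → 2
Mon 13:00 end LAB2 → 1
Mon 14:30 end LAB1 → 0
Tue 03:30 start LAB4 → 1
Tue 06:30 start LAB5 → 2
Tue 06:30 start LAB6 → 3
Tue 08:00 end LAB4 → 2
Tue 09:30 end LAB6 → 1
Tue 11:00 end LAB5 → 0
Tue 11:00 start LAB3 → 1
Tue 12:00 end LAB3 → 0
Tue 14:30 start LAB7 → 1
Tue 18:30 end LAB7 → 0
Peak is 3, at Tue 06:30 (LAB4, LAB5, LAB6).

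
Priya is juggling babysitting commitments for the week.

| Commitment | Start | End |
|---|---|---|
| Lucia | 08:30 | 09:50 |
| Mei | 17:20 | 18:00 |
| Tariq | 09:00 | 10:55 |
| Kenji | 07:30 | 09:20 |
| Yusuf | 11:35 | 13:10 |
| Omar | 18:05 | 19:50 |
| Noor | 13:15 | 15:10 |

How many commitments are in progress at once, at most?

3

Sort all start/end points and keep a running count:
07:30 start Kenji → 1
08:30 start Lucia → 2
09:00 start Tariq → 3
09:20 end Kenji → 2
09:50 end Lucia → 1
10:55 end Tariq → 0
11:35 start Yusuf → 1
13:10 end Yusuf → 0
13:15 start Noor → 1
15:10 end Noor → 0
17:20 start Mei → 1
18:00 end Mei → 0
18:05 start Omar → 1
19:50 end Omar → 0
Peak is 3, at 09:00 (Kenji, Lucia, Tariq).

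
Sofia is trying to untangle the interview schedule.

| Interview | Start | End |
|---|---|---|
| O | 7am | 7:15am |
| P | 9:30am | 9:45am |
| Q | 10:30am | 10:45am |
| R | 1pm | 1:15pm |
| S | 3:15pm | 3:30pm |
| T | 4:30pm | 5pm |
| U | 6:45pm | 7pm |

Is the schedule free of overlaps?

Yes

Sorted by start: O, P, Q, R, S, T, U.
P starts after O ends, so O has no further overlaps.
Q starts after P ends, so P has no further overlaps.
R starts after Q ends, so Q has no further overlaps.
S starts after R ends, so R has no further overlaps.
T starts after S ends, so S has no further overlaps.
U starts after T ends.
Every pair is clear; the schedule has no overlaps.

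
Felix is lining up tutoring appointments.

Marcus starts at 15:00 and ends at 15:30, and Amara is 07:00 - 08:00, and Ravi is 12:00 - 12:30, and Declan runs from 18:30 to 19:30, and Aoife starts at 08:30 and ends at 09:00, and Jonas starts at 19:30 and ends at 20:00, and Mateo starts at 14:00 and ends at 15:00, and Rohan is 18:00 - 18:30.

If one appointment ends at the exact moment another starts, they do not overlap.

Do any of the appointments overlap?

Sorted by start: Amara, Aoife, Ravi, Mateo, Marcus, Rohan, Declan, Jonas.
Aoife starts after Amara ends — done with Amara.
Ravi starts after Aoife ends — done with Aoife.
Mateo starts after Ravi ends — done with Ravi.
Marcus starts exactly when Mateo ends (back-to-back, no overlap) — done with Mateo.
Rohan starts after Marcus ends — done with Marcus.
Declan starts exactly when Rohan ends (back-to-back, no overlap) — done with Rohan.
Jonas starts exactly when Declan ends (back-to-back, no overlap).
Every pair is clear; the schedule has no overlaps.

No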